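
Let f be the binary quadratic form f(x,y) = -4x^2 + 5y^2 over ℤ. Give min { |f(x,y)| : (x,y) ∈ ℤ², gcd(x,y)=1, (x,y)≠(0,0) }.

descent: ρ → (5,0,-4)
descent: ρ → (-4,8,1)  [lands on river]
river: ρ → (1,8,-4)
closes: descent 2, river 2
min |a| on river = 1

1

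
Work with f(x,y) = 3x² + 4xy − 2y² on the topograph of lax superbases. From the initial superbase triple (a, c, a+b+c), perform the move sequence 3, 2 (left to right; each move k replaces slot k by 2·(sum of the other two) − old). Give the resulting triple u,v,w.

start (3,-2,5) = (f(1,0),f(0,1),f(1,1))
replace slot 3: 2·(3+(-2)) − 5 = -3 → (3,-2,-3)
replace slot 2: 2·(3+(-3)) − (-2) = 2 → (3,2,-3)

3,2,-3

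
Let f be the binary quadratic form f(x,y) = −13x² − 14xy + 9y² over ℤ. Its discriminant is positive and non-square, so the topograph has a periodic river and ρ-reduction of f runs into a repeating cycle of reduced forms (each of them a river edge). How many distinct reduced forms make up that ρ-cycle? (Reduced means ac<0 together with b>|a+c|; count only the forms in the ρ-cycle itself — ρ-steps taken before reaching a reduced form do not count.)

D = 664, ⌊√D⌋ = 25
descent: ρ → (9,14,-13)  [lands on river]
river: ρ → (-13,12,10)
river: ρ → (10,8,-15)
river: ρ → (-15,22,3)
river: ρ → (3,20,-22)
river: ρ → (-22,24,1)
river: ρ → (1,24,-22)
river: ρ → (-22,20,3)
river: ρ → (3,22,-15)
river: ρ → (-15,8,10)
river: ρ → (10,12,-13)
river: ρ → (-13,14,9)
river: ρ → (9,22,-5)
river: ρ → (-5,18,17)
river: ρ → (17,16,-6)
river: ρ → (-6,20,11)
river: ρ → (11,24,-2)
river: ρ → (-2,24,11)
river: ρ → (11,20,-6)
river: ρ → (-6,16,17)
river: ρ → (17,18,-5)
river: ρ → (-5,22,9)
ρ-cycle length = 22 (tail of 1 descent step not counted)

22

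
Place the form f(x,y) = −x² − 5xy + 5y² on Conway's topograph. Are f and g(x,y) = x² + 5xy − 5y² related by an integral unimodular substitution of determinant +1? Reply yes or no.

D₁ = 45, D₂ = 45
river cycle of f (length 2): (5, 5, -1), (-1, 5, 5)
river cycle of g (length 2): (-5, 5, 1), (1, 5, -5)
cycles differ ⇒ inequivalent

no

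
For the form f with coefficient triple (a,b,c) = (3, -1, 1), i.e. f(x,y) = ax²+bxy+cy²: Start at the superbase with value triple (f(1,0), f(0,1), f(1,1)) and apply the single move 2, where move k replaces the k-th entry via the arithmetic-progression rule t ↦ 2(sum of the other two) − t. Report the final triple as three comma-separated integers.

start (3,1,3) = (f(1,0),f(0,1),f(1,1))
replace slot 2: 2·(3+3) − 1 = 11 → (3,11,3)

3,11,3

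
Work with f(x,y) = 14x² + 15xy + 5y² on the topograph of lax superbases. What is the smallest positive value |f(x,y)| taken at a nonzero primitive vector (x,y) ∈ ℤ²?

translate: b→-13 (≡15 mod 28), so (14,15,5)→(14,-13,4)
flip: (14,-13,4)→(4,13,14)
translate: b→-3 (≡13 mod 8), so (4,13,14)→(4,-3,4)
flip: (4,-3,4)→(4,3,4)
reduced (well bottom): (4,3,4) with a≤c, −a<b≤a
well minimum = a = 4

4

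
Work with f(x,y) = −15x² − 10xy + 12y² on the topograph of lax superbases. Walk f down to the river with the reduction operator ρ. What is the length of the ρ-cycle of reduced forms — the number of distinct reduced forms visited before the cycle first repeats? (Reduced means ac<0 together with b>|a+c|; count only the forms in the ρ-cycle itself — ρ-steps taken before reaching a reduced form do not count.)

D = 820, ⌊√D⌋ = 28
descent: ρ → (12,10,-15)  [lands on river]
river: ρ → (-15,20,7)
river: ρ → (7,22,-12)
river: ρ → (-12,26,3)
river: ρ → (3,28,-3)
river: ρ → (-3,26,12)
river: ρ → (12,22,-7)
river: ρ → (-7,20,15)
river: ρ → (15,10,-12)
river: ρ → (-12,14,13)
river: ρ → (13,12,-13)
river: ρ → (-13,14,12)
ρ-cycle length = 12 (tail of 1 descent step not counted)

12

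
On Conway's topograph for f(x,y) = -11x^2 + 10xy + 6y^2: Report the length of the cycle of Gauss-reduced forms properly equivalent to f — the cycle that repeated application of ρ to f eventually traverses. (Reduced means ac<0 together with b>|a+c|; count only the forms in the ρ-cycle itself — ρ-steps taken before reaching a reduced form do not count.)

D = 364, ⌊√D⌋ = 19
river: ρ → (6,14,-7)
river: ρ → (-7,14,6)
river: ρ → (6,10,-11)
river: ρ → (-11,12,5)
river: ρ → (5,18,-2)
river: ρ → (-2,18,5)
river: ρ → (5,12,-11)
river: ρ → (-11,10,6)
ρ-cycle length = 8 (tail of 0 descent steps not counted)

8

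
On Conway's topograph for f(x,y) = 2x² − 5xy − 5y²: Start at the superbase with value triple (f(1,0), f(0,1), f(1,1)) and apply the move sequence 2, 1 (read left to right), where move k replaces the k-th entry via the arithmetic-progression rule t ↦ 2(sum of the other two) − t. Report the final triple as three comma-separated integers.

start (2,-5,-8) = (f(1,0),f(0,1),f(1,1))
replace slot 2: 2·(2+(-8)) − (-5) = -7 → (2,-7,-8)
replace slot 1: 2·((-7)+(-8)) − 2 = -32 → (-32,-7,-8)

-32,-7,-8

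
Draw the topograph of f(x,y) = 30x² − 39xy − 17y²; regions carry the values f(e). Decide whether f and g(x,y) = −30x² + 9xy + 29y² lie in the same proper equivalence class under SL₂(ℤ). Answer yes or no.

D₁ = 3561, D₂ = 3561
river cycle of f (length 56): (-17, 39, 30), (30, 21, -26), (-26, 31, 25), (25, 19, -32), (-32, 45, 12), (12, 51, -20), (-20, 29, 34), (34, 39, -15), (-15, 51, 16), (16, 45, -24), … (46 more)
river cycle of g (length 56): (29, 49, -10), (-10, 51, 24), (24, 45, -16), (-16, 51, 15), (15, 39, -34), (-34, 29, 20), (20, 51, -12), (-12, 45, 32), (32, 19, -25), (-25, 31, 26), … (46 more)
cycles differ ⇒ inequivalent

no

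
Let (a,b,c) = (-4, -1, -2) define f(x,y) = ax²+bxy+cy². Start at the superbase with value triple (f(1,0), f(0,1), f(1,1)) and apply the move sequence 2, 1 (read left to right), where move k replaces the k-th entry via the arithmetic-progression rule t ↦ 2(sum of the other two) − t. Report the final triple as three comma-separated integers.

start (-4,-2,-7) = (f(1,0),f(0,1),f(1,1))
replace slot 2: 2·((-4)+(-7)) − (-2) = -20 → (-4,-20,-7)
replace slot 1: 2·((-20)+(-7)) − (-4) = -50 → (-50,-20,-7)

-50,-20,-7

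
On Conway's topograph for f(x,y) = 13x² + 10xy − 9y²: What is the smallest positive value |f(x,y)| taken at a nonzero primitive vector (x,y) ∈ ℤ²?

river: ρ → (-9,8,14)
river: ρ → (14,20,-3)
river: ρ → (-3,22,7)
river: ρ → (7,20,-6)
river: ρ → (-6,16,13)
river: ρ → (13,10,-9)
closes: descent 0, river 6
min |a| on river = 3

3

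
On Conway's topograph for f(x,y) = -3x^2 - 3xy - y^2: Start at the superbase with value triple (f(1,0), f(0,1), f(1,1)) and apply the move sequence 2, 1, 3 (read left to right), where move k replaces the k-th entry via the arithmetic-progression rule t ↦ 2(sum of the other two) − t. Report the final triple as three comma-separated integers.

start (-3,-1,-7) = (f(1,0),f(0,1),f(1,1))
replace slot 2: 2·((-3)+(-7)) − (-1) = -19 → (-3,-19,-7)
replace slot 1: 2·((-19)+(-7)) − (-3) = -49 → (-49,-19,-7)
replace slot 3: 2·((-49)+(-19)) − (-7) = -129 → (-49,-19,-129)

-49,-19,-129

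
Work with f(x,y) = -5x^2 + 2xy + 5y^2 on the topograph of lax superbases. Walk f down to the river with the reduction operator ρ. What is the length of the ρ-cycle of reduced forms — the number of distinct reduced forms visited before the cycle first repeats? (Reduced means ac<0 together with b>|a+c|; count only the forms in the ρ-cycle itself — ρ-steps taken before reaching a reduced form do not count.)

D = 104, ⌊√D⌋ = 10
river: ρ → (5,8,-2)
river: ρ → (-2,8,5)
river: ρ → (5,2,-5)
river: ρ → (-5,8,2)
river: ρ → (2,8,-5)
river: ρ → (-5,2,5)
ρ-cycle length = 6 (tail of 0 descent steps not counted)

6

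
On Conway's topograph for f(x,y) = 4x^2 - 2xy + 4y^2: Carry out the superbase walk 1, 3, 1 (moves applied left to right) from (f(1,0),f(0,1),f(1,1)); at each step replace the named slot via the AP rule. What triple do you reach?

start (4,4,6) = (f(1,0),f(0,1),f(1,1))
replace slot 1: 2·(4+6) − 4 = 16 → (16,4,6)
replace slot 3: 2·(16+4) − 6 = 34 → (16,4,34)
replace slot 1: 2·(4+34) − 16 = 60 → (60,4,34)

60,4,34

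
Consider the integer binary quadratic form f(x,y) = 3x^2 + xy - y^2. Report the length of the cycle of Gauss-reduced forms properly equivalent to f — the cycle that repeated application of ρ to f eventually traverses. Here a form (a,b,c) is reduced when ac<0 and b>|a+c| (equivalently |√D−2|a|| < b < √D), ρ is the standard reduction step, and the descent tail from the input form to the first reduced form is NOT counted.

D = 13, ⌊√D⌋ = 3
descent: ρ → (-1,3,1)  [lands on river]
river: ρ → (1,3,-1)
ρ-cycle length = 2 (tail of 1 descent step not counted)

2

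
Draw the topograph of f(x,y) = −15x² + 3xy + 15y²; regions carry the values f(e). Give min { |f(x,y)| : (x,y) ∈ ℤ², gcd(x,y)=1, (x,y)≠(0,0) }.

river: ρ → (15,27,-3)
river: ρ → (-3,27,15)
river: ρ → (15,3,-15)
river: ρ → (-15,27,3)
river: ρ → (3,27,-15)
river: ρ → (-15,3,15)
closes: descent 0, river 6
min |a| on river = 3

3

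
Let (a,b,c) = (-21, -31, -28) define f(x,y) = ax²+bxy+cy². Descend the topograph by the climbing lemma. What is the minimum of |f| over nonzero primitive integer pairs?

translate: b→-11 (≡31 mod 42), so (21,31,28)→(21,-11,18)
flip: (21,-11,18)→(18,11,21)
reduced (well bottom): (18,11,21) with a≤c, −a<b≤a
well minimum |f| = |-18| = 18 (negative-definite)

18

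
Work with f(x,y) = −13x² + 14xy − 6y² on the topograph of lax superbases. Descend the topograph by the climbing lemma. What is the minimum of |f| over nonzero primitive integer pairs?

translate: b→12 (≡-14 mod 26), so (13,-14,6)→(13,12,5)
flip: (13,12,5)→(5,-12,13)
translate: b→-2 (≡-12 mod 10), so (5,-12,13)→(5,-2,6)
reduced (well bottom): (5,-2,6) with a≤c, −a<b≤a
well minimum |f| = |-5| = 5 (negative-definite)

5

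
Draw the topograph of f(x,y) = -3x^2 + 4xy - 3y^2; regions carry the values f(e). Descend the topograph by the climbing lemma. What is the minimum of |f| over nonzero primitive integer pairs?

translate: b→2 (≡-4 mod 6), so (3,-4,3)→(3,2,2)
flip: (3,2,2)→(2,-2,3)
translate: b→2 (≡-2 mod 4), so (2,-2,3)→(2,2,3)
reduced (well bottom): (2,2,3) with a≤c, −a<b≤a
well minimum |f| = |-2| = 2 (negative-definite)

2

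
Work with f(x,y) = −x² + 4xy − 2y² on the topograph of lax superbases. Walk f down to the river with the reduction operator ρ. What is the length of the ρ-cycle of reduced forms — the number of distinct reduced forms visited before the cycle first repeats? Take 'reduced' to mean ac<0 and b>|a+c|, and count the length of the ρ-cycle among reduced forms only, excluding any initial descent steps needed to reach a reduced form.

D = 8, ⌊√D⌋ = 2
descent: ρ → (-2,0,1)
descent: ρ → (1,2,-1)  [lands on river]
river: ρ → (-1,2,1)
ρ-cycle length = 2 (tail of 2 descent steps not counted)

2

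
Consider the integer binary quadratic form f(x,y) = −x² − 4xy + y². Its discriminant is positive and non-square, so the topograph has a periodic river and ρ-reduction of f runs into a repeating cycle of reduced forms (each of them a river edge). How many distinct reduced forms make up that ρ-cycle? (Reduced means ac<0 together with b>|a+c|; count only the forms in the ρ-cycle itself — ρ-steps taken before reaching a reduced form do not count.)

D = 20, ⌊√D⌋ = 4
descent: ρ → (1,4,-1)  [lands on river]
river: ρ → (-1,4,1)
ρ-cycle length = 2 (tail of 1 descent step not counted)

2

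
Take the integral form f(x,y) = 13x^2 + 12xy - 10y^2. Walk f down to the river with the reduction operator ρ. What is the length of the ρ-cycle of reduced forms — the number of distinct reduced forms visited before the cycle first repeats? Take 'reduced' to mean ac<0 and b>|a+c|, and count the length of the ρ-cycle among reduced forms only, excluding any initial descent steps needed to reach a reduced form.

D = 664, ⌊√D⌋ = 25
river: ρ → (-10,8,15)
river: ρ → (15,22,-3)
river: ρ → (-3,20,22)
river: ρ → (22,24,-1)
river: ρ → (-1,24,22)
river: ρ → (22,20,-3)
river: ρ → (-3,22,15)
river: ρ → (15,8,-10)
river: ρ → (-10,12,13)
river: ρ → (13,14,-9)
river: ρ → (-9,22,5)
river: ρ → (5,18,-17)
river: ρ → (-17,16,6)
river: ρ → (6,20,-11)
river: ρ → (-11,24,2)
river: ρ → (2,24,-11)
river: ρ → (-11,20,6)
river: ρ → (6,16,-17)
river: ρ → (-17,18,5)
river: ρ → (5,22,-9)
river: ρ → (-9,14,13)
river: ρ → (13,12,-10)
ρ-cycle length = 22 (tail of 0 descent steps not counted)

22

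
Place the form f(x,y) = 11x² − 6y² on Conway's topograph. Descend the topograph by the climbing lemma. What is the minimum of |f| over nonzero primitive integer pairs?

descent: ρ → (-6,12,5)  [lands on river]
river: ρ → (5,8,-10)
river: ρ → (-10,12,3)
river: ρ → (3,12,-10)
river: ρ → (-10,8,5)
river: ρ → (5,12,-6)
closes: descent 1, river 6
min |a| on river = 3

3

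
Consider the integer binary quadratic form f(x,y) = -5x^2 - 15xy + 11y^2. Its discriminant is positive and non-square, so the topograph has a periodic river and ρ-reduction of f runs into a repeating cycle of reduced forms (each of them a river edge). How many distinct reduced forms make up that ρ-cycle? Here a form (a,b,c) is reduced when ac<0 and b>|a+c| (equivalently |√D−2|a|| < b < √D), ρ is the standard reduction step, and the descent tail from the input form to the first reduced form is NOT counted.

D = 445, ⌊√D⌋ = 21
descent: ρ → (11,15,-5)  [lands on river]
river: ρ → (-5,15,11)
river: ρ → (11,7,-9)
river: ρ → (-9,11,9)
river: ρ → (9,7,-11)
river: ρ → (-11,15,5)
river: ρ → (5,15,-11)
river: ρ → (-11,7,9)
river: ρ → (9,11,-9)
river: ρ → (-9,7,11)
ρ-cycle length = 10 (tail of 1 descent step not counted)

10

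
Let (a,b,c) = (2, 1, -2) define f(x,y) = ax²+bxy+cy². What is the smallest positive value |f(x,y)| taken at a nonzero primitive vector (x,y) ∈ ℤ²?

river: ρ → (-2,3,1)
river: ρ → (1,3,-2)
river: ρ → (-2,1,2)
river: ρ → (2,3,-1)
river: ρ → (-1,3,2)
river: ρ → (2,1,-2)
closes: descent 0, river 6
min |a| on river = 1

1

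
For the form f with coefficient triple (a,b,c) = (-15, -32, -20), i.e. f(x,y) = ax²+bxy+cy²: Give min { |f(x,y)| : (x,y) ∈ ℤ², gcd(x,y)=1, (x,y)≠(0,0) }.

translate: b→2 (≡32 mod 30), so (15,32,20)→(15,2,3)
flip: (15,2,3)→(3,-2,15)
reduced (well bottom): (3,-2,15) with a≤c, −a<b≤a
well minimum |f| = |-3| = 3 (negative-definite)

3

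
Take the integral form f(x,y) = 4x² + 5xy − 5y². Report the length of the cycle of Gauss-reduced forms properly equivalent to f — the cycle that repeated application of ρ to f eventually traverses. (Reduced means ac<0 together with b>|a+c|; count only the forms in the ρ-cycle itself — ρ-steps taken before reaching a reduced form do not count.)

D = 105, ⌊√D⌋ = 10
river: ρ → (-5,5,4)
river: ρ → (4,3,-6)
river: ρ → (-6,9,1)
river: ρ → (1,9,-6)
river: ρ → (-6,3,4)
river: ρ → (4,5,-5)
ρ-cycle length = 6 (tail of 0 descent steps not counted)

6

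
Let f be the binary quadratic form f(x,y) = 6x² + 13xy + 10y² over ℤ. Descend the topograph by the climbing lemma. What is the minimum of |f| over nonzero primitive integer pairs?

translate: b→1 (≡13 mod 12), so (6,13,10)→(6,1,3)
flip: (6,1,3)→(3,-1,6)
reduced (well bottom): (3,-1,6) with a≤c, −a<b≤a
well minimum = a = 3

3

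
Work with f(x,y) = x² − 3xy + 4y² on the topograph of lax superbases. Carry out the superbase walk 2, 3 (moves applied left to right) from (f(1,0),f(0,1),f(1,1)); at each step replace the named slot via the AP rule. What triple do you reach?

start (1,4,2) = (f(1,0),f(0,1),f(1,1))
replace slot 2: 2·(1+2) − 4 = 2 → (1,2,2)
replace slot 3: 2·(1+2) − 2 = 4 → (1,2,4)

1,2,4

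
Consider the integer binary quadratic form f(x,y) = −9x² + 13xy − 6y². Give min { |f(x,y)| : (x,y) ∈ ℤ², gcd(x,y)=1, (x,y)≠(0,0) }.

translate: b→5 (≡-13 mod 18), so (9,-13,6)→(9,5,2)
flip: (9,5,2)→(2,-5,9)
translate: b→-1 (≡-5 mod 4), so (2,-5,9)→(2,-1,6)
reduced (well bottom): (2,-1,6) with a≤c, −a<b≤a
well minimum |f| = |-2| = 2 (negative-definite)

2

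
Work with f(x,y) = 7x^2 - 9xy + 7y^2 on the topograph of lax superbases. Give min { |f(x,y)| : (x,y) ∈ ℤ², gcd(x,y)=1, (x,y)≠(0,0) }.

translate: b→5 (≡-9 mod 14), so (7,-9,7)→(7,5,5)
flip: (7,5,5)→(5,-5,7)
translate: b→5 (≡-5 mod 10), so (5,-5,7)→(5,5,7)
reduced (well bottom): (5,5,7) with a≤c, −a<b≤a
well minimum = a = 5

5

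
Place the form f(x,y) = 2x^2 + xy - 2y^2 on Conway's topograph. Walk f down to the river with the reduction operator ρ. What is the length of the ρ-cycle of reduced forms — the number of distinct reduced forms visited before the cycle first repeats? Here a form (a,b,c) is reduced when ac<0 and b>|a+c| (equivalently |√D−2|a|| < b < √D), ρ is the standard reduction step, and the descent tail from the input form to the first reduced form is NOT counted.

D = 17, ⌊√D⌋ = 4
river: ρ → (-2,3,1)
river: ρ → (1,3,-2)
river: ρ → (-2,1,2)
river: ρ → (2,3,-1)
river: ρ → (-1,3,2)
river: ρ → (2,1,-2)
ρ-cycle length = 6 (tail of 0 descent steps not counted)

6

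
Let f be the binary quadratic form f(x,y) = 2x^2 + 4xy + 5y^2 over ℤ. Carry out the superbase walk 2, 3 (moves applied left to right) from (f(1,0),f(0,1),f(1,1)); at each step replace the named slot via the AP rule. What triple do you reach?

start (2,5,11) = (f(1,0),f(0,1),f(1,1))
replace slot 2: 2·(2+11) − 5 = 21 → (2,21,11)
replace slot 3: 2·(2+21) − 11 = 35 → (2,21,35)

2,21,35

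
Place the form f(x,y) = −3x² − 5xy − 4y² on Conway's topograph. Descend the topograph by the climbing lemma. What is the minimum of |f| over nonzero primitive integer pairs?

translate: b→-1 (≡5 mod 6), so (3,5,4)→(3,-1,2)
flip: (3,-1,2)→(2,1,3)
reduced (well bottom): (2,1,3) with a≤c, −a<b≤a
well minimum |f| = |-2| = 2 (negative-definite)

2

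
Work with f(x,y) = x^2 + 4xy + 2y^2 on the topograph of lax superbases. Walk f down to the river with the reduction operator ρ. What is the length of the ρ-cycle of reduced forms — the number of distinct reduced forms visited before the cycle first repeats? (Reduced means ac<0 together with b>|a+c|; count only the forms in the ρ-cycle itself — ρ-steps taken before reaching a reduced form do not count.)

D = 8, ⌊√D⌋ = 2
descent: ρ → (2,0,-1)
descent: ρ → (-1,2,1)  [lands on river]
river: ρ → (1,2,-1)
ρ-cycle length = 2 (tail of 2 descent steps not counted)

2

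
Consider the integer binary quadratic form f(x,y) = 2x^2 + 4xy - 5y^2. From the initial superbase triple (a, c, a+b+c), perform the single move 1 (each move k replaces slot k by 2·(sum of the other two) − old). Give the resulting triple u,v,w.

start (2,-5,1) = (f(1,0),f(0,1),f(1,1))
replace slot 1: 2·((-5)+1) − 2 = -10 → (-10,-5,1)

-10,-5,1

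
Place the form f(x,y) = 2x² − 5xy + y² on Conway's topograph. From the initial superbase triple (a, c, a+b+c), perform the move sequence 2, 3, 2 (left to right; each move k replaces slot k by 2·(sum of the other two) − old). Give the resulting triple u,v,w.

start (2,1,-2) = (f(1,0),f(0,1),f(1,1))
replace slot 2: 2·(2+(-2)) − 1 = -1 → (2,-1,-2)
replace slot 3: 2·(2+(-1)) − (-2) = 4 → (2,-1,4)
replace slot 2: 2·(2+4) − (-1) = 13 → (2,13,4)

2,13,4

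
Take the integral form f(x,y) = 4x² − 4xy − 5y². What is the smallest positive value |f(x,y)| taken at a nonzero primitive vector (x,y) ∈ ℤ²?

descent: ρ → (-5,4,4)  [lands on river]
river: ρ → (4,4,-5)
river: ρ → (-5,6,3)
river: ρ → (3,6,-5)
closes: descent 1, river 4
min |a| on river = 3

3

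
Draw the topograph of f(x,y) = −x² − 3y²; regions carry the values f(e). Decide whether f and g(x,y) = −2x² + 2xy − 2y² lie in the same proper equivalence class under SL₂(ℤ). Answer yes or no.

D₁ = -12, D₂ = -12
f is negative-definite; reduce −f:
−f: reduced (well bottom): (1,0,3) with a≤c, −a<b≤a
flip sign back: reduced form of f is (-1,0,-3)
g is negative-definite; reduce −g:
−g: translate: b→2 (≡-2 mod 4), so (2,-2,2)→(2,2,2)
−g: reduced (well bottom): (2,2,2) with a≤c, −a<b≤a
flip sign back: reduced form of g is (-2,-2,-2)
reduced forms (-1, 0, -3) vs (-2, -2, -2) ⇒ inequivalent

no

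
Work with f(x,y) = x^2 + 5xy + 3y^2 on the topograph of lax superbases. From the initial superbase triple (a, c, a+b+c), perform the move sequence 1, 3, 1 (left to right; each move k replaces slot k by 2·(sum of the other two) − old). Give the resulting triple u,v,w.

start (1,3,9) = (f(1,0),f(0,1),f(1,1))
replace slot 1: 2·(3+9) − 1 = 23 → (23,3,9)
replace slot 3: 2·(23+3) − 9 = 43 → (23,3,43)
replace slot 1: 2·(3+43) − 23 = 69 → (69,3,43)

69,3,43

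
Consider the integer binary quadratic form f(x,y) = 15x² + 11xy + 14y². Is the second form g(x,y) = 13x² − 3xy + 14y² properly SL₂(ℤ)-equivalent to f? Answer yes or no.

D₁ = -719, D₂ = -719
f: flip: (15,11,14)→(14,-11,15)
f: reduced (well bottom): (14,-11,15) with a≤c, −a<b≤a
g: reduced (well bottom): (13,-3,14) with a≤c, −a<b≤a
reduced forms (14, -11, 15) vs (13, -3, 14) ⇒ inequivalent

no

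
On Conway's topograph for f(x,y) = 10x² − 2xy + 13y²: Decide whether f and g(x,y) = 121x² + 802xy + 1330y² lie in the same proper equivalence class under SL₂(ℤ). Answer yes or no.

D₁ = -516, D₂ = -516
f: reduced (well bottom): (10,-2,13) with a≤c, −a<b≤a
g: translate: b→76 (≡802 mod 242), so (121,802,1330)→(121,76,13)
g: flip: (121,76,13)→(13,-76,121)
g: translate: b→2 (≡-76 mod 26), so (13,-76,121)→(13,2,10)
g: flip: (13,2,10)→(10,-2,13)
g: reduced (well bottom): (10,-2,13) with a≤c, −a<b≤a
reduced forms (10, -2, 13) vs (10, -2, 13) ⇒ equivalent

yes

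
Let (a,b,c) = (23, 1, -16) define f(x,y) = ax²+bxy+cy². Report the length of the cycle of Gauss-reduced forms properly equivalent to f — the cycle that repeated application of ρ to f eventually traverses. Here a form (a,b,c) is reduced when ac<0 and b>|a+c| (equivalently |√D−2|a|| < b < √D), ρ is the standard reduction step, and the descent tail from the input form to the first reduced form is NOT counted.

D = 1473, ⌊√D⌋ = 38
descent: ρ → (-16,31,8)  [lands on river]
river: ρ → (8,33,-12)
river: ρ → (-12,15,26)
river: ρ → (26,37,-1)
river: ρ → (-1,37,26)
river: ρ → (26,15,-12)
river: ρ → (-12,33,8)
river: ρ → (8,31,-16)
river: ρ → (-16,33,6)
river: ρ → (6,27,-31)
river: ρ → (-31,35,2)
river: ρ → (2,37,-13)
river: ρ → (-13,15,24)
river: ρ → (24,33,-4)
river: ρ → (-4,31,32)
river: ρ → (32,33,-3)
river: ρ → (-3,33,32)
river: ρ → (32,31,-4)
river: ρ → (-4,33,24)
river: ρ → (24,15,-13)
river: ρ → (-13,37,2)
river: ρ → (2,35,-31)
river: ρ → (-31,27,6)
river: ρ → (6,33,-16)
ρ-cycle length = 24 (tail of 1 descent step not counted)

24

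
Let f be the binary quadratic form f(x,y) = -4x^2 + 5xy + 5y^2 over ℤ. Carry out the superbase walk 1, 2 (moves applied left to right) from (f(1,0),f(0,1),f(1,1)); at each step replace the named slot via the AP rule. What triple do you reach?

start (-4,5,6) = (f(1,0),f(0,1),f(1,1))
replace slot 1: 2·(5+6) − (-4) = 26 → (26,5,6)
replace slot 2: 2·(26+6) − 5 = 59 → (26,59,6)

26,59,6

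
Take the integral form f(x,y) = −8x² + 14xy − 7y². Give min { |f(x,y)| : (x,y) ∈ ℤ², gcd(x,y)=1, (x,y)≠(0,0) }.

translate: b→2 (≡-14 mod 16), so (8,-14,7)→(8,2,1)
flip: (8,2,1)→(1,-2,8)
translate: b→0 (≡-2 mod 2), so (1,-2,8)→(1,0,7)
reduced (well bottom): (1,0,7) with a≤c, −a<b≤a
well minimum |f| = |-1| = 1 (negative-definite)

1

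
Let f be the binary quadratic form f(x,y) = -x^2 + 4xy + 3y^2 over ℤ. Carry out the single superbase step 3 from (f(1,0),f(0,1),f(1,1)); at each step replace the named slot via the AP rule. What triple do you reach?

start (-1,3,6) = (f(1,0),f(0,1),f(1,1))
replace slot 3: 2·((-1)+3) − 6 = -2 → (-1,3,-2)

-1,3,-2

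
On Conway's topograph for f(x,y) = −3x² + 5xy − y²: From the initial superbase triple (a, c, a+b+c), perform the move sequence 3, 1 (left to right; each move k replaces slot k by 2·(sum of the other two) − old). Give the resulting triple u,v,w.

start (-3,-1,1) = (f(1,0),f(0,1),f(1,1))
replace slot 3: 2·((-3)+(-1)) − 1 = -9 → (-3,-1,-9)
replace slot 1: 2·((-1)+(-9)) − (-3) = -17 → (-17,-1,-9)

-17,-1,-9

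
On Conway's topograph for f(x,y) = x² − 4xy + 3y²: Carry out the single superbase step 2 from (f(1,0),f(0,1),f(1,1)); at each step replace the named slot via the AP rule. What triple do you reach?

start (1,3,0) = (f(1,0),f(0,1),f(1,1))
replace slot 2: 2·(1+0) − 3 = -1 → (1,-1,0)

1,-1,0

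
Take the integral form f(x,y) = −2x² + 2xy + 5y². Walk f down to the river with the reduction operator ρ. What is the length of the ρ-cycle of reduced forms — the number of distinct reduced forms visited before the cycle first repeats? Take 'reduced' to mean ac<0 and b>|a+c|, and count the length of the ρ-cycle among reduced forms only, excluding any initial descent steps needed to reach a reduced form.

D = 44, ⌊√D⌋ = 6
descent: ρ → (5,-2,-2)
descent: ρ → (-2,6,1)  [lands on river]
river: ρ → (1,6,-2)
ρ-cycle length = 2 (tail of 2 descent steps not counted)

2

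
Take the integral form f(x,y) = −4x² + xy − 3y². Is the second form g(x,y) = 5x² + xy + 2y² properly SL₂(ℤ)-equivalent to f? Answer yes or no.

D₁ = -47, D₂ = -39
discriminants differ ⇒ not SL₂(ℤ)-equivalent

no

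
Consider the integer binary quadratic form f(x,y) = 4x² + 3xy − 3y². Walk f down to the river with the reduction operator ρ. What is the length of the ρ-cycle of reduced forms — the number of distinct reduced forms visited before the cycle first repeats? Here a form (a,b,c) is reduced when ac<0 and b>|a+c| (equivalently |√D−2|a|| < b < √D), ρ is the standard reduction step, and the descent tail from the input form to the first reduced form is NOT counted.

D = 57, ⌊√D⌋ = 7
river: ρ → (-3,3,4)
river: ρ → (4,5,-2)
river: ρ → (-2,7,1)
river: ρ → (1,7,-2)
river: ρ → (-2,5,4)
river: ρ → (4,3,-3)
ρ-cycle length = 6 (tail of 0 descent steps not counted)

6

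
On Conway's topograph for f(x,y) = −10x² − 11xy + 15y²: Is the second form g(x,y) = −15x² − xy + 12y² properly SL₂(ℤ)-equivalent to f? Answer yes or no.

D₁ = 721, D₂ = 721
river cycle of f (length 36): (15, 11, -10), (-10, 9, 16), (16, 23, -3), (-3, 25, 8), (8, 23, -6), (-6, 25, 4), (4, 23, -12), (-12, 25, 2), (2, 23, -24), (-24, 25, 1), … (26 more)
river cycle of g (length 36): (12, 25, -2), (-2, 23, 24), (24, 25, -1), (-1, 25, 24), (24, 23, -2), (-2, 25, 12), (12, 23, -4), (-4, 25, 6), (6, 23, -8), (-8, 25, 3), … (26 more)
cycles differ ⇒ inequivalent

no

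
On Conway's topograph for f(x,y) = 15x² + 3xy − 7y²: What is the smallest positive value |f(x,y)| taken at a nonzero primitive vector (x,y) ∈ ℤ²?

descent: ρ → (-7,11,11)  [lands on river]
river: ρ → (11,11,-7)
river: ρ → (-7,17,5)
river: ρ → (5,13,-13)
river: ρ → (-13,13,5)
river: ρ → (5,17,-7)
closes: descent 1, river 6
min |a| on river = 5

5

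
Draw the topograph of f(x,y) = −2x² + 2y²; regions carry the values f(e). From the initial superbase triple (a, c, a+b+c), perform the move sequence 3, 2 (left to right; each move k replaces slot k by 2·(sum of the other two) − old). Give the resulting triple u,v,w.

start (-2,2,0) = (f(1,0),f(0,1),f(1,1))
replace slot 3: 2·((-2)+2) − 0 = 0 → (-2,2,0)
replace slot 2: 2·((-2)+0) − 2 = -6 → (-2,-6,0)

-2,-6,0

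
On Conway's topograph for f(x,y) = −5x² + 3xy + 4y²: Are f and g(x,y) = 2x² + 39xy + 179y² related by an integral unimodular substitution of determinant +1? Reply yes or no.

D₁ = 89, D₂ = 89
river cycle of f (length 14): (4, 5, -4), (-4, 3, 5), (5, 7, -2), (-2, 9, 1), (1, 9, -2), (-2, 7, 5), (5, 3, -4), (-4, 5, 4), (4, 3, -5), (-5, 7, 2), … (4 more)
river cycle of g (length 14): (2, 7, -5), (-5, 3, 4), (4, 5, -4), (-4, 3, 5), (5, 7, -2), (-2, 9, 1), (1, 9, -2), (-2, 7, 5), (5, 3, -4), (-4, 5, 4), … (4 more)
cycles coincide ⇒ equivalent

yes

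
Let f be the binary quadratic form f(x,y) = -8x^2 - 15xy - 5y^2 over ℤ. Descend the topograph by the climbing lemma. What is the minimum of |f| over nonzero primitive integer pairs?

descent: ρ → (-5,5,2)  [lands on river]
river: ρ → (2,7,-2)
river: ρ → (-2,5,5)
river: ρ → (5,5,-2)
river: ρ → (-2,7,2)
river: ρ → (2,5,-5)
closes: descent 1, river 6
min |a| on river = 2

2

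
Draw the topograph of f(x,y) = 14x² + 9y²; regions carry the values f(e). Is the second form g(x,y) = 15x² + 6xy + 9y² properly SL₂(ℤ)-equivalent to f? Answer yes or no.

D₁ = -504, D₂ = -504
f: flip: (14,0,9)→(9,0,14)
f: reduced (well bottom): (9,0,14) with a≤c, −a<b≤a
g: flip: (15,6,9)→(9,-6,15)
g: reduced (well bottom): (9,-6,15) with a≤c, −a<b≤a
reduced forms (9, 0, 14) vs (9, -6, 15) ⇒ inequivalent

no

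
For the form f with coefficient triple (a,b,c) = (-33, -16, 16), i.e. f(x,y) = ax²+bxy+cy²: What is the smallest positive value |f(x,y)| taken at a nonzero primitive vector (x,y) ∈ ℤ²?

descent: ρ → (16,48,-1)  [lands on river]
river: ρ → (-1,48,16)
closes: descent 1, river 2
min |a| on river = 1

1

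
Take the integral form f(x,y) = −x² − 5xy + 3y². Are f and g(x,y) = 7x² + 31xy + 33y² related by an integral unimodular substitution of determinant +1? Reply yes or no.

D₁ = 37, D₂ = 37
river cycle of f (length 6): (3, 5, -1), (-1, 5, 3), (3, 1, -3), (-3, 5, 1), (1, 5, -3), (-3, 1, 3)
river cycle of g (length 6): (-1, 5, 3), (3, 1, -3), (-3, 5, 1), (1, 5, -3), (-3, 1, 3), (3, 5, -1)
cycles coincide ⇒ equivalent

yes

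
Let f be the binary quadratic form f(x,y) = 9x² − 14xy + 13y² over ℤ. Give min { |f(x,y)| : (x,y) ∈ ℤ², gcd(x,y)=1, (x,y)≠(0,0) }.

translate: b→4 (≡-14 mod 18), so (9,-14,13)→(9,4,8)
flip: (9,4,8)→(8,-4,9)
reduced (well bottom): (8,-4,9) with a≤c, −a<b≤a
well minimum = a = 8

8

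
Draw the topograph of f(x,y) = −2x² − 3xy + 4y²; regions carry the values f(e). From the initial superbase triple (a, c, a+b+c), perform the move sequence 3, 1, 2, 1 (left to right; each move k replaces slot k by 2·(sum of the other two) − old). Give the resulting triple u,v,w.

start (-2,4,-1) = (f(1,0),f(0,1),f(1,1))
replace slot 3: 2·((-2)+4) − (-1) = 5 → (-2,4,5)
replace slot 1: 2·(4+5) − (-2) = 20 → (20,4,5)
replace slot 2: 2·(20+5) − 4 = 46 → (20,46,5)
replace slot 1: 2·(46+5) − 20 = 82 → (82,46,5)

82,46,5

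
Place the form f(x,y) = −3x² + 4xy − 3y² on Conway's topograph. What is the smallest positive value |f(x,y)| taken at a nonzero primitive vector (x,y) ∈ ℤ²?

translate: b→2 (≡-4 mod 6), so (3,-4,3)→(3,2,2)
flip: (3,2,2)→(2,-2,3)
translate: b→2 (≡-2 mod 4), so (2,-2,3)→(2,2,3)
reduced (well bottom): (2,2,3) with a≤c, −a<b≤a
well minimum |f| = |-2| = 2 (negative-definite)

2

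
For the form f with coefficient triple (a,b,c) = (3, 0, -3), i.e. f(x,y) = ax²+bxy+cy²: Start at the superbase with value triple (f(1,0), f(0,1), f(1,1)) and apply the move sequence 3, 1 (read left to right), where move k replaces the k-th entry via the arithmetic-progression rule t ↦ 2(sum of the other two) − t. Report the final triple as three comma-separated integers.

start (3,-3,0) = (f(1,0),f(0,1),f(1,1))
replace slot 3: 2·(3+(-3)) − 0 = 0 → (3,-3,0)
replace slot 1: 2·((-3)+0) − 3 = -9 → (-9,-3,0)

-9,-3,0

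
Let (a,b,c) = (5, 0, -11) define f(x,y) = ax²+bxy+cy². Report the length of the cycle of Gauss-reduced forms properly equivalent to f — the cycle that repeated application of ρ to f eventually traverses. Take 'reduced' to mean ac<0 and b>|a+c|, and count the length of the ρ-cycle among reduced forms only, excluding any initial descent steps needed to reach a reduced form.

D = 220, ⌊√D⌋ = 14
descent: ρ → (-11,0,5)
descent: ρ → (5,10,-6)  [lands on river]
river: ρ → (-6,14,1)
river: ρ → (1,14,-6)
river: ρ → (-6,10,5)
ρ-cycle length = 4 (tail of 2 descent steps not counted)

4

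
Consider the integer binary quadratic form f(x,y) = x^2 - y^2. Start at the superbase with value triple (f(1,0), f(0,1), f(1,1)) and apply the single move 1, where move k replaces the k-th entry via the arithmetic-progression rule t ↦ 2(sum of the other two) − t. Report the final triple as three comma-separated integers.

start (1,-1,0) = (f(1,0),f(0,1),f(1,1))
replace slot 1: 2·((-1)+0) − 1 = -3 → (-3,-1,0)

-3,-1,0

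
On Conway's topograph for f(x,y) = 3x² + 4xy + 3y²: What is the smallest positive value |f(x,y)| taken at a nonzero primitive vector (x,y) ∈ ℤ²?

translate: b→-2 (≡4 mod 6), so (3,4,3)→(3,-2,2)
flip: (3,-2,2)→(2,2,3)
reduced (well bottom): (2,2,3) with a≤c, −a<b≤a
well minimum = a = 2

2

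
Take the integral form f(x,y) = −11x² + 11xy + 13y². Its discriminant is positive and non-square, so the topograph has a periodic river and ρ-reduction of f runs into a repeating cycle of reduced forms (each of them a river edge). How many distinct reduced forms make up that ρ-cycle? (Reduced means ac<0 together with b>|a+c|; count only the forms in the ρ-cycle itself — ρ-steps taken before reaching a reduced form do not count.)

D = 693, ⌊√D⌋ = 26
river: ρ → (13,15,-9)
river: ρ → (-9,21,7)
river: ρ → (7,21,-9)
river: ρ → (-9,15,13)
river: ρ → (13,11,-11)
river: ρ → (-11,11,13)
ρ-cycle length = 6 (tail of 0 descent steps not counted)

6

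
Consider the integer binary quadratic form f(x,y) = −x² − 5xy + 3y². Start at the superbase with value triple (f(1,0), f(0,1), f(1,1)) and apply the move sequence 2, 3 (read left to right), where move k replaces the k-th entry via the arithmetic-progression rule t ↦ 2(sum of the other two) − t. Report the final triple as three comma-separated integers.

start (-1,3,-3) = (f(1,0),f(0,1),f(1,1))
replace slot 2: 2·((-1)+(-3)) − 3 = -11 → (-1,-11,-3)
replace slot 3: 2·((-1)+(-11)) − (-3) = -21 → (-1,-11,-21)

-1,-11,-21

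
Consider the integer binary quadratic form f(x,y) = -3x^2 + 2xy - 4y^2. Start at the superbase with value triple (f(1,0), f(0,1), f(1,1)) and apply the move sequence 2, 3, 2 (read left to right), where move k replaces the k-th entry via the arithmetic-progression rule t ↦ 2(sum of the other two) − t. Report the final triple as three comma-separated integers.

start (-3,-4,-5) = (f(1,0),f(0,1),f(1,1))
replace slot 2: 2·((-3)+(-5)) − (-4) = -12 → (-3,-12,-5)
replace slot 3: 2·((-3)+(-12)) − (-5) = -25 → (-3,-12,-25)
replace slot 2: 2·((-3)+(-25)) − (-12) = -44 → (-3,-44,-25)

-3,-44,-25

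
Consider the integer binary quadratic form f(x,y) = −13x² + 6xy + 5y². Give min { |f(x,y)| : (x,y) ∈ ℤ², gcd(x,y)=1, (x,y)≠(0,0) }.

descent: ρ → (5,14,-5)  [lands on river]
river: ρ → (-5,16,2)
river: ρ → (2,16,-5)
river: ρ → (-5,14,5)
river: ρ → (5,16,-2)
river: ρ → (-2,16,5)
closes: descent 1, river 6
min |a| on river = 2

2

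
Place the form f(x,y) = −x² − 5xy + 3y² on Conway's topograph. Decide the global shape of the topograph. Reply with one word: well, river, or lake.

D = b²−4ac = (-5)² − 4·(-1)·3 = 37
D > 0 non-square ⇒ indefinite ⇒ periodic river

river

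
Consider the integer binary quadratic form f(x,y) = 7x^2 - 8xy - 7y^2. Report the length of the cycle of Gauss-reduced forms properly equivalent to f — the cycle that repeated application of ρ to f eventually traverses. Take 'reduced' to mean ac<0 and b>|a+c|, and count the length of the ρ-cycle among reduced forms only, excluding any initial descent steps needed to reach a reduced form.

D = 260, ⌊√D⌋ = 16
descent: ρ → (-7,8,7)  [lands on river]
river: ρ → (7,6,-8)
river: ρ → (-8,10,5)
river: ρ → (5,10,-8)
river: ρ → (-8,6,7)
river: ρ → (7,8,-7)
river: ρ → (-7,6,8)
river: ρ → (8,10,-5)
river: ρ → (-5,10,8)
river: ρ → (8,6,-7)
ρ-cycle length = 10 (tail of 1 descent step not counted)

10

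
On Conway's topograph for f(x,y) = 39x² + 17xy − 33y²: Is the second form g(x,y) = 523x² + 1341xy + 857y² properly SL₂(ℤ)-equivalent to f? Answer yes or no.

D₁ = 5437, D₂ = 5437
river cycle of f (length 42): (-33, 49, 23), (23, 43, -39), (-39, 35, 27), (27, 73, -1), (-1, 73, 27), (27, 35, -39), (-39, 43, 23), (23, 49, -33), (-33, 17, 39), (39, 61, -11), … (32 more)
river cycle of g (length 42): (39, 17, -33), (-33, 49, 23), (23, 43, -39), (-39, 35, 27), (27, 73, -1), (-1, 73, 27), (27, 35, -39), (-39, 43, 23), (23, 49, -33), (-33, 17, 39), … (32 more)
cycles coincide ⇒ equivalent

yes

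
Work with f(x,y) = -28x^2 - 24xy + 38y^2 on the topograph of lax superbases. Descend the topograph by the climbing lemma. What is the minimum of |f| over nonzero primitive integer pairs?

descent: ρ → (38,24,-28)  [lands on river]
river: ρ → (-28,32,34)
river: ρ → (34,36,-26)
river: ρ → (-26,68,2)
river: ρ → (2,68,-26)
river: ρ → (-26,36,34)
river: ρ → (34,32,-28)
river: ρ → (-28,24,38)
river: ρ → (38,52,-14)
river: ρ → (-14,60,22)
river: ρ → (22,28,-46)
river: ρ → (-46,64,4)
river: ρ → (4,64,-46)
river: ρ → (-46,28,22)
river: ρ → (22,60,-14)
river: ρ → (-14,52,38)
closes: descent 1, river 16
min |a| on river = 2

2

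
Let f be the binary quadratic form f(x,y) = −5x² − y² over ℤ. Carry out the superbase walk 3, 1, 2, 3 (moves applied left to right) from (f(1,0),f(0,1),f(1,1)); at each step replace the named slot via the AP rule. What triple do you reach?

start (-5,-1,-6) = (f(1,0),f(0,1),f(1,1))
replace slot 3: 2·((-5)+(-1)) − (-6) = -6 → (-5,-1,-6)
replace slot 1: 2·((-1)+(-6)) − (-5) = -9 → (-9,-1,-6)
replace slot 2: 2·((-9)+(-6)) − (-1) = -29 → (-9,-29,-6)
replace slot 3: 2·((-9)+(-29)) − (-6) = -70 → (-9,-29,-70)

-9,-29,-70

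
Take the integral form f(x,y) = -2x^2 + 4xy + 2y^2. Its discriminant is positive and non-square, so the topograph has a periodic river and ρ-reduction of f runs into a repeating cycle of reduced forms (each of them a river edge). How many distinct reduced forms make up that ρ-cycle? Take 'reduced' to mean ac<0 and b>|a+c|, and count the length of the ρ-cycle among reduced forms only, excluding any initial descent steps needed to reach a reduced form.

D = 32, ⌊√D⌋ = 5
river: ρ → (2,4,-2)
river: ρ → (-2,4,2)
ρ-cycle length = 2 (tail of 0 descent steps not counted)

2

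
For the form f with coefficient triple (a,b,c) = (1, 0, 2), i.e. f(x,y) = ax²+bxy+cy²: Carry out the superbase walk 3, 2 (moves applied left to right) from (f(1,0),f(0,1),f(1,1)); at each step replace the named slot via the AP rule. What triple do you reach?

start (1,2,3) = (f(1,0),f(0,1),f(1,1))
replace slot 3: 2·(1+2) − 3 = 3 → (1,2,3)
replace slot 2: 2·(1+3) − 2 = 6 → (1,6,3)

1,6,3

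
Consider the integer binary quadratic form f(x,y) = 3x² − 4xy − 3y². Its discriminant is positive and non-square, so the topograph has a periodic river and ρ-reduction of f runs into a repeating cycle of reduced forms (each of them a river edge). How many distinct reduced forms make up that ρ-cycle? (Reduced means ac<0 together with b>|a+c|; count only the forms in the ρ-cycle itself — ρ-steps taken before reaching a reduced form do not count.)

D = 52, ⌊√D⌋ = 7
descent: ρ → (-3,4,3)  [lands on river]
river: ρ → (3,2,-4)
river: ρ → (-4,6,1)
river: ρ → (1,6,-4)
river: ρ → (-4,2,3)
river: ρ → (3,4,-3)
river: ρ → (-3,2,4)
river: ρ → (4,6,-1)
river: ρ → (-1,6,4)
river: ρ → (4,2,-3)
ρ-cycle length = 10 (tail of 1 descent step not counted)

10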